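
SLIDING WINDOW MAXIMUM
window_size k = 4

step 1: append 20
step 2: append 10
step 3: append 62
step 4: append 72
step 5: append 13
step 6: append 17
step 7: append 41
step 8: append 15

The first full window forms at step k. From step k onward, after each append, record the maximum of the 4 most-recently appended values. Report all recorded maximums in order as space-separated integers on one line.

Answer: 72 72 72 72 41

Derivation:
step 1: append 20 -> window=[20] (not full yet)
step 2: append 10 -> window=[20, 10] (not full yet)
step 3: append 62 -> window=[20, 10, 62] (not full yet)
step 4: append 72 -> window=[20, 10, 62, 72] -> max=72
step 5: append 13 -> window=[10, 62, 72, 13] -> max=72
step 6: append 17 -> window=[62, 72, 13, 17] -> max=72
step 7: append 41 -> window=[72, 13, 17, 41] -> max=72
step 8: append 15 -> window=[13, 17, 41, 15] -> max=41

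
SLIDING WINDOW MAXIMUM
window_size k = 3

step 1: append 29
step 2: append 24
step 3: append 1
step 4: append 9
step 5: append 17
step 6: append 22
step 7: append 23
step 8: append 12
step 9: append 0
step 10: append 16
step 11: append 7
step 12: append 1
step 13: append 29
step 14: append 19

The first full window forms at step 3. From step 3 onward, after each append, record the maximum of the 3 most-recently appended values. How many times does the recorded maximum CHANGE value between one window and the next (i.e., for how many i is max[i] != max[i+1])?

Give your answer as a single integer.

Answer: 6

Derivation:
step 1: append 29 -> window=[29] (not full yet)
step 2: append 24 -> window=[29, 24] (not full yet)
step 3: append 1 -> window=[29, 24, 1] -> max=29
step 4: append 9 -> window=[24, 1, 9] -> max=24
step 5: append 17 -> window=[1, 9, 17] -> max=17
step 6: append 22 -> window=[9, 17, 22] -> max=22
step 7: append 23 -> window=[17, 22, 23] -> max=23
step 8: append 12 -> window=[22, 23, 12] -> max=23
step 9: append 0 -> window=[23, 12, 0] -> max=23
step 10: append 16 -> window=[12, 0, 16] -> max=16
step 11: append 7 -> window=[0, 16, 7] -> max=16
step 12: append 1 -> window=[16, 7, 1] -> max=16
step 13: append 29 -> window=[7, 1, 29] -> max=29
step 14: append 19 -> window=[1, 29, 19] -> max=29
Recorded maximums: 29 24 17 22 23 23 23 16 16 16 29 29
Changes between consecutive maximums: 6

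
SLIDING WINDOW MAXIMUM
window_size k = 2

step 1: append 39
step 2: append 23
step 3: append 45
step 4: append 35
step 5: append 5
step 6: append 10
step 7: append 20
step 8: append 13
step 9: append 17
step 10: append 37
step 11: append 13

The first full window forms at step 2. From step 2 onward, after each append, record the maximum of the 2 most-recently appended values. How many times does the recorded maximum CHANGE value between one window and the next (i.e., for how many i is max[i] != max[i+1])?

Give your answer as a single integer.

Answer: 6

Derivation:
step 1: append 39 -> window=[39] (not full yet)
step 2: append 23 -> window=[39, 23] -> max=39
step 3: append 45 -> window=[23, 45] -> max=45
step 4: append 35 -> window=[45, 35] -> max=45
step 5: append 5 -> window=[35, 5] -> max=35
step 6: append 10 -> window=[5, 10] -> max=10
step 7: append 20 -> window=[10, 20] -> max=20
step 8: append 13 -> window=[20, 13] -> max=20
step 9: append 17 -> window=[13, 17] -> max=17
step 10: append 37 -> window=[17, 37] -> max=37
step 11: append 13 -> window=[37, 13] -> max=37
Recorded maximums: 39 45 45 35 10 20 20 17 37 37
Changes between consecutive maximums: 6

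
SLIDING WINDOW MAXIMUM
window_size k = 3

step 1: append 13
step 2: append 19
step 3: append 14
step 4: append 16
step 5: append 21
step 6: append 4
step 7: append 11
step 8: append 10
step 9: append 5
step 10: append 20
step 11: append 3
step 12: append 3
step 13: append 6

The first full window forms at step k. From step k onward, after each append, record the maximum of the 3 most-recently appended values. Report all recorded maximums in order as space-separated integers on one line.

Answer: 19 19 21 21 21 11 11 20 20 20 6

Derivation:
step 1: append 13 -> window=[13] (not full yet)
step 2: append 19 -> window=[13, 19] (not full yet)
step 3: append 14 -> window=[13, 19, 14] -> max=19
step 4: append 16 -> window=[19, 14, 16] -> max=19
step 5: append 21 -> window=[14, 16, 21] -> max=21
step 6: append 4 -> window=[16, 21, 4] -> max=21
step 7: append 11 -> window=[21, 4, 11] -> max=21
step 8: append 10 -> window=[4, 11, 10] -> max=11
step 9: append 5 -> window=[11, 10, 5] -> max=11
step 10: append 20 -> window=[10, 5, 20] -> max=20
step 11: append 3 -> window=[5, 20, 3] -> max=20
step 12: append 3 -> window=[20, 3, 3] -> max=20
step 13: append 6 -> window=[3, 3, 6] -> max=6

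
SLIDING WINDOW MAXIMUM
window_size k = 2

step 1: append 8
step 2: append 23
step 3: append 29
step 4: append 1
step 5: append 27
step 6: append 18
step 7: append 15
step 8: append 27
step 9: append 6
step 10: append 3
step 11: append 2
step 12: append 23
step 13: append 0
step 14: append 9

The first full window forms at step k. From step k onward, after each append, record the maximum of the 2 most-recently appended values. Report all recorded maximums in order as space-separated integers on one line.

step 1: append 8 -> window=[8] (not full yet)
step 2: append 23 -> window=[8, 23] -> max=23
step 3: append 29 -> window=[23, 29] -> max=29
step 4: append 1 -> window=[29, 1] -> max=29
step 5: append 27 -> window=[1, 27] -> max=27
step 6: append 18 -> window=[27, 18] -> max=27
step 7: append 15 -> window=[18, 15] -> max=18
step 8: append 27 -> window=[15, 27] -> max=27
step 9: append 6 -> window=[27, 6] -> max=27
step 10: append 3 -> window=[6, 3] -> max=6
step 11: append 2 -> window=[3, 2] -> max=3
step 12: append 23 -> window=[2, 23] -> max=23
step 13: append 0 -> window=[23, 0] -> max=23
step 14: append 9 -> window=[0, 9] -> max=9

Answer: 23 29 29 27 27 18 27 27 6 3 23 23 9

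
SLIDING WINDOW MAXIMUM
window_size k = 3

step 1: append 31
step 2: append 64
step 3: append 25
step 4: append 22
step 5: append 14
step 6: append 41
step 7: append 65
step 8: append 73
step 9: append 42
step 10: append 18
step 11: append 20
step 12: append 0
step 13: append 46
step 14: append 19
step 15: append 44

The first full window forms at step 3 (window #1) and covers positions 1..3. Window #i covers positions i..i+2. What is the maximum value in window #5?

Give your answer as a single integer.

step 1: append 31 -> window=[31] (not full yet)
step 2: append 64 -> window=[31, 64] (not full yet)
step 3: append 25 -> window=[31, 64, 25] -> max=64
step 4: append 22 -> window=[64, 25, 22] -> max=64
step 5: append 14 -> window=[25, 22, 14] -> max=25
step 6: append 41 -> window=[22, 14, 41] -> max=41
step 7: append 65 -> window=[14, 41, 65] -> max=65
Window #5 max = 65

Answer: 65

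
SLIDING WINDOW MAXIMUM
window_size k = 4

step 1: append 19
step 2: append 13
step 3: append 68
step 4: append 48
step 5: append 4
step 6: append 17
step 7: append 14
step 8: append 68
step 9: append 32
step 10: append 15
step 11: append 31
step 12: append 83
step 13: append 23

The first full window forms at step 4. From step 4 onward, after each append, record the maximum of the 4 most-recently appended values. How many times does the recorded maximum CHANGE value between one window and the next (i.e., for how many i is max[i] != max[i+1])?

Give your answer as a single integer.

Answer: 3

Derivation:
step 1: append 19 -> window=[19] (not full yet)
step 2: append 13 -> window=[19, 13] (not full yet)
step 3: append 68 -> window=[19, 13, 68] (not full yet)
step 4: append 48 -> window=[19, 13, 68, 48] -> max=68
step 5: append 4 -> window=[13, 68, 48, 4] -> max=68
step 6: append 17 -> window=[68, 48, 4, 17] -> max=68
step 7: append 14 -> window=[48, 4, 17, 14] -> max=48
step 8: append 68 -> window=[4, 17, 14, 68] -> max=68
step 9: append 32 -> window=[17, 14, 68, 32] -> max=68
step 10: append 15 -> window=[14, 68, 32, 15] -> max=68
step 11: append 31 -> window=[68, 32, 15, 31] -> max=68
step 12: append 83 -> window=[32, 15, 31, 83] -> max=83
step 13: append 23 -> window=[15, 31, 83, 23] -> max=83
Recorded maximums: 68 68 68 48 68 68 68 68 83 83
Changes between consecutive maximums: 3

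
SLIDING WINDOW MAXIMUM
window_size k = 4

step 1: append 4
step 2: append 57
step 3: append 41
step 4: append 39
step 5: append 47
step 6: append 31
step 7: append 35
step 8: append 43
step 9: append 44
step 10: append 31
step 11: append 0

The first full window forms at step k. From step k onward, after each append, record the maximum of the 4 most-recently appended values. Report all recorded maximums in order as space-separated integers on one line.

step 1: append 4 -> window=[4] (not full yet)
step 2: append 57 -> window=[4, 57] (not full yet)
step 3: append 41 -> window=[4, 57, 41] (not full yet)
step 4: append 39 -> window=[4, 57, 41, 39] -> max=57
step 5: append 47 -> window=[57, 41, 39, 47] -> max=57
step 6: append 31 -> window=[41, 39, 47, 31] -> max=47
step 7: append 35 -> window=[39, 47, 31, 35] -> max=47
step 8: append 43 -> window=[47, 31, 35, 43] -> max=47
step 9: append 44 -> window=[31, 35, 43, 44] -> max=44
step 10: append 31 -> window=[35, 43, 44, 31] -> max=44
step 11: append 0 -> window=[43, 44, 31, 0] -> max=44

Answer: 57 57 47 47 47 44 44 44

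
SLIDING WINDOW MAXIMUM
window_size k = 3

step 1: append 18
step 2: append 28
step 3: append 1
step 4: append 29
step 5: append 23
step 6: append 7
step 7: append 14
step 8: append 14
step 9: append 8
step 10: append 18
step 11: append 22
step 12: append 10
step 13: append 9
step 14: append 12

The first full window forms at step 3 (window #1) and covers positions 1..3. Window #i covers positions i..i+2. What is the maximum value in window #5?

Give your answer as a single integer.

step 1: append 18 -> window=[18] (not full yet)
step 2: append 28 -> window=[18, 28] (not full yet)
step 3: append 1 -> window=[18, 28, 1] -> max=28
step 4: append 29 -> window=[28, 1, 29] -> max=29
step 5: append 23 -> window=[1, 29, 23] -> max=29
step 6: append 7 -> window=[29, 23, 7] -> max=29
step 7: append 14 -> window=[23, 7, 14] -> max=23
Window #5 max = 23

Answer: 23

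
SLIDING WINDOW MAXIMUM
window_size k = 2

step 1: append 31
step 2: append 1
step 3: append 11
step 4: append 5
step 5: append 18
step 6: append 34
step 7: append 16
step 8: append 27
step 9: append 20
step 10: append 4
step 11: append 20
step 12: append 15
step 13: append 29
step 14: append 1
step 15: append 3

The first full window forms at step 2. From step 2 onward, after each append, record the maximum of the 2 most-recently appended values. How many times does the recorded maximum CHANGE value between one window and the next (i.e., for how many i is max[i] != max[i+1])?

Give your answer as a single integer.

step 1: append 31 -> window=[31] (not full yet)
step 2: append 1 -> window=[31, 1] -> max=31
step 3: append 11 -> window=[1, 11] -> max=11
step 4: append 5 -> window=[11, 5] -> max=11
step 5: append 18 -> window=[5, 18] -> max=18
step 6: append 34 -> window=[18, 34] -> max=34
step 7: append 16 -> window=[34, 16] -> max=34
step 8: append 27 -> window=[16, 27] -> max=27
step 9: append 20 -> window=[27, 20] -> max=27
step 10: append 4 -> window=[20, 4] -> max=20
step 11: append 20 -> window=[4, 20] -> max=20
step 12: append 15 -> window=[20, 15] -> max=20
step 13: append 29 -> window=[15, 29] -> max=29
step 14: append 1 -> window=[29, 1] -> max=29
step 15: append 3 -> window=[1, 3] -> max=3
Recorded maximums: 31 11 11 18 34 34 27 27 20 20 20 29 29 3
Changes between consecutive maximums: 7

Answer: 7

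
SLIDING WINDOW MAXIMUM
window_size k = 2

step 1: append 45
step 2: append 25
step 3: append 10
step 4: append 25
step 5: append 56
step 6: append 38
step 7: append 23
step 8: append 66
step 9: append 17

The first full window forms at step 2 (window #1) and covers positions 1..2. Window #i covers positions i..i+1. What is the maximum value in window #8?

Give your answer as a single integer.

step 1: append 45 -> window=[45] (not full yet)
step 2: append 25 -> window=[45, 25] -> max=45
step 3: append 10 -> window=[25, 10] -> max=25
step 4: append 25 -> window=[10, 25] -> max=25
step 5: append 56 -> window=[25, 56] -> max=56
step 6: append 38 -> window=[56, 38] -> max=56
step 7: append 23 -> window=[38, 23] -> max=38
step 8: append 66 -> window=[23, 66] -> max=66
step 9: append 17 -> window=[66, 17] -> max=66
Window #8 max = 66

Answer: 66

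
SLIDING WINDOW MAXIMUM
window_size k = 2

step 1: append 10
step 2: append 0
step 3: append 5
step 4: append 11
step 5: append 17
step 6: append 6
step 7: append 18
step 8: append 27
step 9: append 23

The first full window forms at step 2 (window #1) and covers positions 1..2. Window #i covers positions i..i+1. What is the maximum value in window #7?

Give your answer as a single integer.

step 1: append 10 -> window=[10] (not full yet)
step 2: append 0 -> window=[10, 0] -> max=10
step 3: append 5 -> window=[0, 5] -> max=5
step 4: append 11 -> window=[5, 11] -> max=11
step 5: append 17 -> window=[11, 17] -> max=17
step 6: append 6 -> window=[17, 6] -> max=17
step 7: append 18 -> window=[6, 18] -> max=18
step 8: append 27 -> window=[18, 27] -> max=27
Window #7 max = 27

Answer: 27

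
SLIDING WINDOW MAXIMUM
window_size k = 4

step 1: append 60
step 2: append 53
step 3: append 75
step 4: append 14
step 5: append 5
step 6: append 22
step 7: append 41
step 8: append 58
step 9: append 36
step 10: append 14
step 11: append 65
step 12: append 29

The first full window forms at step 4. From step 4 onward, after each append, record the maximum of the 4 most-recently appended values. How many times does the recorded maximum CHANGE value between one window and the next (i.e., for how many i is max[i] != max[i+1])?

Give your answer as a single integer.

Answer: 3

Derivation:
step 1: append 60 -> window=[60] (not full yet)
step 2: append 53 -> window=[60, 53] (not full yet)
step 3: append 75 -> window=[60, 53, 75] (not full yet)
step 4: append 14 -> window=[60, 53, 75, 14] -> max=75
step 5: append 5 -> window=[53, 75, 14, 5] -> max=75
step 6: append 22 -> window=[75, 14, 5, 22] -> max=75
step 7: append 41 -> window=[14, 5, 22, 41] -> max=41
step 8: append 58 -> window=[5, 22, 41, 58] -> max=58
step 9: append 36 -> window=[22, 41, 58, 36] -> max=58
step 10: append 14 -> window=[41, 58, 36, 14] -> max=58
step 11: append 65 -> window=[58, 36, 14, 65] -> max=65
step 12: append 29 -> window=[36, 14, 65, 29] -> max=65
Recorded maximums: 75 75 75 41 58 58 58 65 65
Changes between consecutive maximums: 3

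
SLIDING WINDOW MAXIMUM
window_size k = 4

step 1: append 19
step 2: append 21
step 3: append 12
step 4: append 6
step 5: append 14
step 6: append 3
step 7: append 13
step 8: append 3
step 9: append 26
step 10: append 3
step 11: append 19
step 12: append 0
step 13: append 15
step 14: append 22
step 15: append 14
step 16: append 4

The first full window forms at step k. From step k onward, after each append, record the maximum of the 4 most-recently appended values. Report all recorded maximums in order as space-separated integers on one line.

Answer: 21 21 14 14 14 26 26 26 26 19 22 22 22

Derivation:
step 1: append 19 -> window=[19] (not full yet)
step 2: append 21 -> window=[19, 21] (not full yet)
step 3: append 12 -> window=[19, 21, 12] (not full yet)
step 4: append 6 -> window=[19, 21, 12, 6] -> max=21
step 5: append 14 -> window=[21, 12, 6, 14] -> max=21
step 6: append 3 -> window=[12, 6, 14, 3] -> max=14
step 7: append 13 -> window=[6, 14, 3, 13] -> max=14
step 8: append 3 -> window=[14, 3, 13, 3] -> max=14
step 9: append 26 -> window=[3, 13, 3, 26] -> max=26
step 10: append 3 -> window=[13, 3, 26, 3] -> max=26
step 11: append 19 -> window=[3, 26, 3, 19] -> max=26
step 12: append 0 -> window=[26, 3, 19, 0] -> max=26
step 13: append 15 -> window=[3, 19, 0, 15] -> max=19
step 14: append 22 -> window=[19, 0, 15, 22] -> max=22
step 15: append 14 -> window=[0, 15, 22, 14] -> max=22
step 16: append 4 -> window=[15, 22, 14, 4] -> max=22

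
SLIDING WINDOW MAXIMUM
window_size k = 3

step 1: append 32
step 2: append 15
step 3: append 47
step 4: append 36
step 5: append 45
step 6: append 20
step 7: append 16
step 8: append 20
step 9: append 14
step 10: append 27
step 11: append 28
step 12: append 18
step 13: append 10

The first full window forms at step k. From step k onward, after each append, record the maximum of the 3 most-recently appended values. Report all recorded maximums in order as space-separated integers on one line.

Answer: 47 47 47 45 45 20 20 27 28 28 28

Derivation:
step 1: append 32 -> window=[32] (not full yet)
step 2: append 15 -> window=[32, 15] (not full yet)
step 3: append 47 -> window=[32, 15, 47] -> max=47
step 4: append 36 -> window=[15, 47, 36] -> max=47
step 5: append 45 -> window=[47, 36, 45] -> max=47
step 6: append 20 -> window=[36, 45, 20] -> max=45
step 7: append 16 -> window=[45, 20, 16] -> max=45
step 8: append 20 -> window=[20, 16, 20] -> max=20
step 9: append 14 -> window=[16, 20, 14] -> max=20
step 10: append 27 -> window=[20, 14, 27] -> max=27
step 11: append 28 -> window=[14, 27, 28] -> max=28
step 12: append 18 -> window=[27, 28, 18] -> max=28
step 13: append 10 -> window=[28, 18, 10] -> max=28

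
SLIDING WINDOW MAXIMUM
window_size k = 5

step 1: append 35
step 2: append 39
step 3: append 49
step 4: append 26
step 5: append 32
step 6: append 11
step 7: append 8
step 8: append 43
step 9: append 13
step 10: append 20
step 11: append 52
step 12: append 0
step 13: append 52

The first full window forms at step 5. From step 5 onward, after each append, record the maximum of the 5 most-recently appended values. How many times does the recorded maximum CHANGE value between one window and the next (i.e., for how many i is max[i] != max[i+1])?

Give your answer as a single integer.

step 1: append 35 -> window=[35] (not full yet)
step 2: append 39 -> window=[35, 39] (not full yet)
step 3: append 49 -> window=[35, 39, 49] (not full yet)
step 4: append 26 -> window=[35, 39, 49, 26] (not full yet)
step 5: append 32 -> window=[35, 39, 49, 26, 32] -> max=49
step 6: append 11 -> window=[39, 49, 26, 32, 11] -> max=49
step 7: append 8 -> window=[49, 26, 32, 11, 8] -> max=49
step 8: append 43 -> window=[26, 32, 11, 8, 43] -> max=43
step 9: append 13 -> window=[32, 11, 8, 43, 13] -> max=43
step 10: append 20 -> window=[11, 8, 43, 13, 20] -> max=43
step 11: append 52 -> window=[8, 43, 13, 20, 52] -> max=52
step 12: append 0 -> window=[43, 13, 20, 52, 0] -> max=52
step 13: append 52 -> window=[13, 20, 52, 0, 52] -> max=52
Recorded maximums: 49 49 49 43 43 43 52 52 52
Changes between consecutive maximums: 2

Answer: 2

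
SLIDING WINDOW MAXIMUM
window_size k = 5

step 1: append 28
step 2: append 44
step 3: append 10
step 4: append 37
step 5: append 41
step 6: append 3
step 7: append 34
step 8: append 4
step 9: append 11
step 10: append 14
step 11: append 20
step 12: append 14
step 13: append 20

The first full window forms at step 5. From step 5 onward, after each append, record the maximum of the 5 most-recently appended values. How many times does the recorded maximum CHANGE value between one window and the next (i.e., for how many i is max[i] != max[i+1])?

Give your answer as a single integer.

step 1: append 28 -> window=[28] (not full yet)
step 2: append 44 -> window=[28, 44] (not full yet)
step 3: append 10 -> window=[28, 44, 10] (not full yet)
step 4: append 37 -> window=[28, 44, 10, 37] (not full yet)
step 5: append 41 -> window=[28, 44, 10, 37, 41] -> max=44
step 6: append 3 -> window=[44, 10, 37, 41, 3] -> max=44
step 7: append 34 -> window=[10, 37, 41, 3, 34] -> max=41
step 8: append 4 -> window=[37, 41, 3, 34, 4] -> max=41
step 9: append 11 -> window=[41, 3, 34, 4, 11] -> max=41
step 10: append 14 -> window=[3, 34, 4, 11, 14] -> max=34
step 11: append 20 -> window=[34, 4, 11, 14, 20] -> max=34
step 12: append 14 -> window=[4, 11, 14, 20, 14] -> max=20
step 13: append 20 -> window=[11, 14, 20, 14, 20] -> max=20
Recorded maximums: 44 44 41 41 41 34 34 20 20
Changes between consecutive maximums: 3

Answer: 3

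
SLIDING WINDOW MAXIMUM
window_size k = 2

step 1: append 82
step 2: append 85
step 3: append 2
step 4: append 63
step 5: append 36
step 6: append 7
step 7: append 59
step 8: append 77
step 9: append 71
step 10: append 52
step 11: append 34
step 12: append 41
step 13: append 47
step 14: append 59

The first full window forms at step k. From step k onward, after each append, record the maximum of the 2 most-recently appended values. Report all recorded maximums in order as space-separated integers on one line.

Answer: 85 85 63 63 36 59 77 77 71 52 41 47 59

Derivation:
step 1: append 82 -> window=[82] (not full yet)
step 2: append 85 -> window=[82, 85] -> max=85
step 3: append 2 -> window=[85, 2] -> max=85
step 4: append 63 -> window=[2, 63] -> max=63
step 5: append 36 -> window=[63, 36] -> max=63
step 6: append 7 -> window=[36, 7] -> max=36
step 7: append 59 -> window=[7, 59] -> max=59
step 8: append 77 -> window=[59, 77] -> max=77
step 9: append 71 -> window=[77, 71] -> max=77
step 10: append 52 -> window=[71, 52] -> max=71
step 11: append 34 -> window=[52, 34] -> max=52
step 12: append 41 -> window=[34, 41] -> max=41
step 13: append 47 -> window=[41, 47] -> max=47
step 14: append 59 -> window=[47, 59] -> max=59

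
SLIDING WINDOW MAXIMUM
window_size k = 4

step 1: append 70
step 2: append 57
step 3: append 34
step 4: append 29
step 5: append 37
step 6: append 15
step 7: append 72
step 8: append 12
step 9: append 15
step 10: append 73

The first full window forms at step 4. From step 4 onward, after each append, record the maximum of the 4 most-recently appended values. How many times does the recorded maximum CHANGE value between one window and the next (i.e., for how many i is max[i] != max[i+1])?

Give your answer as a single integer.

Answer: 4

Derivation:
step 1: append 70 -> window=[70] (not full yet)
step 2: append 57 -> window=[70, 57] (not full yet)
step 3: append 34 -> window=[70, 57, 34] (not full yet)
step 4: append 29 -> window=[70, 57, 34, 29] -> max=70
step 5: append 37 -> window=[57, 34, 29, 37] -> max=57
step 6: append 15 -> window=[34, 29, 37, 15] -> max=37
step 7: append 72 -> window=[29, 37, 15, 72] -> max=72
step 8: append 12 -> window=[37, 15, 72, 12] -> max=72
step 9: append 15 -> window=[15, 72, 12, 15] -> max=72
step 10: append 73 -> window=[72, 12, 15, 73] -> max=73
Recorded maximums: 70 57 37 72 72 72 73
Changes between consecutive maximums: 4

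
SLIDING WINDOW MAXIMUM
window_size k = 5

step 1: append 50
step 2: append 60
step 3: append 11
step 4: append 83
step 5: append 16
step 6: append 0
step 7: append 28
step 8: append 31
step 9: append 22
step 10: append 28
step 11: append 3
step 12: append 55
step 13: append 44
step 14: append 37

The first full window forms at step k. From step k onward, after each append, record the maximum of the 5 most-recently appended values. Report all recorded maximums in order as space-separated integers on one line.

Answer: 83 83 83 83 31 31 31 55 55 55

Derivation:
step 1: append 50 -> window=[50] (not full yet)
step 2: append 60 -> window=[50, 60] (not full yet)
step 3: append 11 -> window=[50, 60, 11] (not full yet)
step 4: append 83 -> window=[50, 60, 11, 83] (not full yet)
step 5: append 16 -> window=[50, 60, 11, 83, 16] -> max=83
step 6: append 0 -> window=[60, 11, 83, 16, 0] -> max=83
step 7: append 28 -> window=[11, 83, 16, 0, 28] -> max=83
step 8: append 31 -> window=[83, 16, 0, 28, 31] -> max=83
step 9: append 22 -> window=[16, 0, 28, 31, 22] -> max=31
step 10: append 28 -> window=[0, 28, 31, 22, 28] -> max=31
step 11: append 3 -> window=[28, 31, 22, 28, 3] -> max=31
step 12: append 55 -> window=[31, 22, 28, 3, 55] -> max=55
step 13: append 44 -> window=[22, 28, 3, 55, 44] -> max=55
step 14: append 37 -> window=[28, 3, 55, 44, 37] -> max=55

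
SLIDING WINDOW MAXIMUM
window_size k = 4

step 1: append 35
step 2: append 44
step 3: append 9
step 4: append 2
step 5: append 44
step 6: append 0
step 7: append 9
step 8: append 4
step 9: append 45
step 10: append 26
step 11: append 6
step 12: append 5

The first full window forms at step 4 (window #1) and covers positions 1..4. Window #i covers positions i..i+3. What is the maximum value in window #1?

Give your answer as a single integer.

Answer: 44

Derivation:
step 1: append 35 -> window=[35] (not full yet)
step 2: append 44 -> window=[35, 44] (not full yet)
step 3: append 9 -> window=[35, 44, 9] (not full yet)
step 4: append 2 -> window=[35, 44, 9, 2] -> max=44
Window #1 max = 44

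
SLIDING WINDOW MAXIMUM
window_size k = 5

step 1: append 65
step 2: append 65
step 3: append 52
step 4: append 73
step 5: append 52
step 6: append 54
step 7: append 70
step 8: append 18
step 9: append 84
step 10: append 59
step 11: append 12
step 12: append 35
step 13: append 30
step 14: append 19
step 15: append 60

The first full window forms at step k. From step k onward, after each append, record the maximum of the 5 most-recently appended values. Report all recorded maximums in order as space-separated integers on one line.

Answer: 73 73 73 73 84 84 84 84 84 59 60

Derivation:
step 1: append 65 -> window=[65] (not full yet)
step 2: append 65 -> window=[65, 65] (not full yet)
step 3: append 52 -> window=[65, 65, 52] (not full yet)
step 4: append 73 -> window=[65, 65, 52, 73] (not full yet)
step 5: append 52 -> window=[65, 65, 52, 73, 52] -> max=73
step 6: append 54 -> window=[65, 52, 73, 52, 54] -> max=73
step 7: append 70 -> window=[52, 73, 52, 54, 70] -> max=73
step 8: append 18 -> window=[73, 52, 54, 70, 18] -> max=73
step 9: append 84 -> window=[52, 54, 70, 18, 84] -> max=84
step 10: append 59 -> window=[54, 70, 18, 84, 59] -> max=84
step 11: append 12 -> window=[70, 18, 84, 59, 12] -> max=84
step 12: append 35 -> window=[18, 84, 59, 12, 35] -> max=84
step 13: append 30 -> window=[84, 59, 12, 35, 30] -> max=84
step 14: append 19 -> window=[59, 12, 35, 30, 19] -> max=59
step 15: append 60 -> window=[12, 35, 30, 19, 60] -> max=60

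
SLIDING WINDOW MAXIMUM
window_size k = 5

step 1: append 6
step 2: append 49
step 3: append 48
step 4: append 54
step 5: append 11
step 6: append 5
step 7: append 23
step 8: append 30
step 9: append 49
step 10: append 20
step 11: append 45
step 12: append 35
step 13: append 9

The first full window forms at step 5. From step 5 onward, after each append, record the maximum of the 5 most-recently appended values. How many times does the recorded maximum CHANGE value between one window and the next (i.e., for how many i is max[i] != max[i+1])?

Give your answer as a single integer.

step 1: append 6 -> window=[6] (not full yet)
step 2: append 49 -> window=[6, 49] (not full yet)
step 3: append 48 -> window=[6, 49, 48] (not full yet)
step 4: append 54 -> window=[6, 49, 48, 54] (not full yet)
step 5: append 11 -> window=[6, 49, 48, 54, 11] -> max=54
step 6: append 5 -> window=[49, 48, 54, 11, 5] -> max=54
step 7: append 23 -> window=[48, 54, 11, 5, 23] -> max=54
step 8: append 30 -> window=[54, 11, 5, 23, 30] -> max=54
step 9: append 49 -> window=[11, 5, 23, 30, 49] -> max=49
step 10: append 20 -> window=[5, 23, 30, 49, 20] -> max=49
step 11: append 45 -> window=[23, 30, 49, 20, 45] -> max=49
step 12: append 35 -> window=[30, 49, 20, 45, 35] -> max=49
step 13: append 9 -> window=[49, 20, 45, 35, 9] -> max=49
Recorded maximums: 54 54 54 54 49 49 49 49 49
Changes between consecutive maximums: 1

Answer: 1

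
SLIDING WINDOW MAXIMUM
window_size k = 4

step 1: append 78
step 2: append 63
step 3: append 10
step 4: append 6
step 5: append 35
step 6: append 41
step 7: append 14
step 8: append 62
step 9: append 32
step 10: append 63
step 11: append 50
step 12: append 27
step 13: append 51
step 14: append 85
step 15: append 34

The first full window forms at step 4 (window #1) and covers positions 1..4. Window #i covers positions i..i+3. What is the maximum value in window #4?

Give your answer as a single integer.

step 1: append 78 -> window=[78] (not full yet)
step 2: append 63 -> window=[78, 63] (not full yet)
step 3: append 10 -> window=[78, 63, 10] (not full yet)
step 4: append 6 -> window=[78, 63, 10, 6] -> max=78
step 5: append 35 -> window=[63, 10, 6, 35] -> max=63
step 6: append 41 -> window=[10, 6, 35, 41] -> max=41
step 7: append 14 -> window=[6, 35, 41, 14] -> max=41
Window #4 max = 41

Answer: 41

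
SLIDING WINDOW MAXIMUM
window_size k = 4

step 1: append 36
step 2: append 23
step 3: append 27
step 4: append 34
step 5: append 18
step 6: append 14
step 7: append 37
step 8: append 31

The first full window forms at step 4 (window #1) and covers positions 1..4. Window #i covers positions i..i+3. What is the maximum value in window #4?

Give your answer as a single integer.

Answer: 37

Derivation:
step 1: append 36 -> window=[36] (not full yet)
step 2: append 23 -> window=[36, 23] (not full yet)
step 3: append 27 -> window=[36, 23, 27] (not full yet)
step 4: append 34 -> window=[36, 23, 27, 34] -> max=36
step 5: append 18 -> window=[23, 27, 34, 18] -> max=34
step 6: append 14 -> window=[27, 34, 18, 14] -> max=34
step 7: append 37 -> window=[34, 18, 14, 37] -> max=37
Window #4 max = 37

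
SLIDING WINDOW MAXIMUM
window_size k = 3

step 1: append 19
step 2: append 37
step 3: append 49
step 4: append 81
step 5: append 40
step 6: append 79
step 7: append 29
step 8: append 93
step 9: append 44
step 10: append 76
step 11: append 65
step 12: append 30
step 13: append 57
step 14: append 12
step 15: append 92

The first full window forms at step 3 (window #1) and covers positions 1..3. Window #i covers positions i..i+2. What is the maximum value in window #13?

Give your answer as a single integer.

Answer: 92

Derivation:
step 1: append 19 -> window=[19] (not full yet)
step 2: append 37 -> window=[19, 37] (not full yet)
step 3: append 49 -> window=[19, 37, 49] -> max=49
step 4: append 81 -> window=[37, 49, 81] -> max=81
step 5: append 40 -> window=[49, 81, 40] -> max=81
step 6: append 79 -> window=[81, 40, 79] -> max=81
step 7: append 29 -> window=[40, 79, 29] -> max=79
step 8: append 93 -> window=[79, 29, 93] -> max=93
step 9: append 44 -> window=[29, 93, 44] -> max=93
step 10: append 76 -> window=[93, 44, 76] -> max=93
step 11: append 65 -> window=[44, 76, 65] -> max=76
step 12: append 30 -> window=[76, 65, 30] -> max=76
step 13: append 57 -> window=[65, 30, 57] -> max=65
step 14: append 12 -> window=[30, 57, 12] -> max=57
step 15: append 92 -> window=[57, 12, 92] -> max=92
Window #13 max = 92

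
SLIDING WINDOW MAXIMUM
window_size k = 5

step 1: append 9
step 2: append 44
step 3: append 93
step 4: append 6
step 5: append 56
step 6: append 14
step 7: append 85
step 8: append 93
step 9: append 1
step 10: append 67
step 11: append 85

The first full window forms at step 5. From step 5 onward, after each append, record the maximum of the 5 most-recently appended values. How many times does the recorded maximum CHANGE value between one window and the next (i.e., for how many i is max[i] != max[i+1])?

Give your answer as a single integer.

step 1: append 9 -> window=[9] (not full yet)
step 2: append 44 -> window=[9, 44] (not full yet)
step 3: append 93 -> window=[9, 44, 93] (not full yet)
step 4: append 6 -> window=[9, 44, 93, 6] (not full yet)
step 5: append 56 -> window=[9, 44, 93, 6, 56] -> max=93
step 6: append 14 -> window=[44, 93, 6, 56, 14] -> max=93
step 7: append 85 -> window=[93, 6, 56, 14, 85] -> max=93
step 8: append 93 -> window=[6, 56, 14, 85, 93] -> max=93
step 9: append 1 -> window=[56, 14, 85, 93, 1] -> max=93
step 10: append 67 -> window=[14, 85, 93, 1, 67] -> max=93
step 11: append 85 -> window=[85, 93, 1, 67, 85] -> max=93
Recorded maximums: 93 93 93 93 93 93 93
Changes between consecutive maximums: 0

Answer: 0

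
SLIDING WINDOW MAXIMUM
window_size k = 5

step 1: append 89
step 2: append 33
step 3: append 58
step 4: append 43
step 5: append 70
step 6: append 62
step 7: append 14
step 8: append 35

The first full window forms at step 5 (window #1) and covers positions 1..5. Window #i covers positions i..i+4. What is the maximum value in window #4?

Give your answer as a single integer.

step 1: append 89 -> window=[89] (not full yet)
step 2: append 33 -> window=[89, 33] (not full yet)
step 3: append 58 -> window=[89, 33, 58] (not full yet)
step 4: append 43 -> window=[89, 33, 58, 43] (not full yet)
step 5: append 70 -> window=[89, 33, 58, 43, 70] -> max=89
step 6: append 62 -> window=[33, 58, 43, 70, 62] -> max=70
step 7: append 14 -> window=[58, 43, 70, 62, 14] -> max=70
step 8: append 35 -> window=[43, 70, 62, 14, 35] -> max=70
Window #4 max = 70

Answer: 70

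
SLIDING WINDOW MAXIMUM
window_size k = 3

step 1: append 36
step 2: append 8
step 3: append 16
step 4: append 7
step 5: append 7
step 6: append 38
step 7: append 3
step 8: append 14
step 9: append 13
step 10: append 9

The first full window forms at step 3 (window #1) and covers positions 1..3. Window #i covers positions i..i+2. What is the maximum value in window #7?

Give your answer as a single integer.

Answer: 14

Derivation:
step 1: append 36 -> window=[36] (not full yet)
step 2: append 8 -> window=[36, 8] (not full yet)
step 3: append 16 -> window=[36, 8, 16] -> max=36
step 4: append 7 -> window=[8, 16, 7] -> max=16
step 5: append 7 -> window=[16, 7, 7] -> max=16
step 6: append 38 -> window=[7, 7, 38] -> max=38
step 7: append 3 -> window=[7, 38, 3] -> max=38
step 8: append 14 -> window=[38, 3, 14] -> max=38
step 9: append 13 -> window=[3, 14, 13] -> max=14
Window #7 max = 14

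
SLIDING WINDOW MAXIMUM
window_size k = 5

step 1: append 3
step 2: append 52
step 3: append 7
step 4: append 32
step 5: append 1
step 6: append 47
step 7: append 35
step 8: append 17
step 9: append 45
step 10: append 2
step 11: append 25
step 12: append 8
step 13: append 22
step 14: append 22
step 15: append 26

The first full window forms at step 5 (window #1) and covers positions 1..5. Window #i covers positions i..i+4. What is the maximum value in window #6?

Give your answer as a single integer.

Answer: 47

Derivation:
step 1: append 3 -> window=[3] (not full yet)
step 2: append 52 -> window=[3, 52] (not full yet)
step 3: append 7 -> window=[3, 52, 7] (not full yet)
step 4: append 32 -> window=[3, 52, 7, 32] (not full yet)
step 5: append 1 -> window=[3, 52, 7, 32, 1] -> max=52
step 6: append 47 -> window=[52, 7, 32, 1, 47] -> max=52
step 7: append 35 -> window=[7, 32, 1, 47, 35] -> max=47
step 8: append 17 -> window=[32, 1, 47, 35, 17] -> max=47
step 9: append 45 -> window=[1, 47, 35, 17, 45] -> max=47
step 10: append 2 -> window=[47, 35, 17, 45, 2] -> max=47
Window #6 max = 47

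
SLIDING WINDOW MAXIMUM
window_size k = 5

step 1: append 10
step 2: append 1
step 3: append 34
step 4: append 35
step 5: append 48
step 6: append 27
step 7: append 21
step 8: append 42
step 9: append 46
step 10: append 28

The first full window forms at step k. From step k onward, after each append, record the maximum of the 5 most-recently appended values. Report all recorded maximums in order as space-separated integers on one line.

step 1: append 10 -> window=[10] (not full yet)
step 2: append 1 -> window=[10, 1] (not full yet)
step 3: append 34 -> window=[10, 1, 34] (not full yet)
step 4: append 35 -> window=[10, 1, 34, 35] (not full yet)
step 5: append 48 -> window=[10, 1, 34, 35, 48] -> max=48
step 6: append 27 -> window=[1, 34, 35, 48, 27] -> max=48
step 7: append 21 -> window=[34, 35, 48, 27, 21] -> max=48
step 8: append 42 -> window=[35, 48, 27, 21, 42] -> max=48
step 9: append 46 -> window=[48, 27, 21, 42, 46] -> max=48
step 10: append 28 -> window=[27, 21, 42, 46, 28] -> max=46

Answer: 48 48 48 48 48 46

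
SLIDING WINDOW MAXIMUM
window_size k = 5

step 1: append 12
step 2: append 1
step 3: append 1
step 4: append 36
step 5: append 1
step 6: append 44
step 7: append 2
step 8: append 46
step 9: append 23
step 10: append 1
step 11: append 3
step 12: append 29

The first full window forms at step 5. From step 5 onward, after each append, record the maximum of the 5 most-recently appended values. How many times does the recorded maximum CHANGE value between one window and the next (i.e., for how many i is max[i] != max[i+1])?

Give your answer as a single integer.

Answer: 2

Derivation:
step 1: append 12 -> window=[12] (not full yet)
step 2: append 1 -> window=[12, 1] (not full yet)
step 3: append 1 -> window=[12, 1, 1] (not full yet)
step 4: append 36 -> window=[12, 1, 1, 36] (not full yet)
step 5: append 1 -> window=[12, 1, 1, 36, 1] -> max=36
step 6: append 44 -> window=[1, 1, 36, 1, 44] -> max=44
step 7: append 2 -> window=[1, 36, 1, 44, 2] -> max=44
step 8: append 46 -> window=[36, 1, 44, 2, 46] -> max=46
step 9: append 23 -> window=[1, 44, 2, 46, 23] -> max=46
step 10: append 1 -> window=[44, 2, 46, 23, 1] -> max=46
step 11: append 3 -> window=[2, 46, 23, 1, 3] -> max=46
step 12: append 29 -> window=[46, 23, 1, 3, 29] -> max=46
Recorded maximums: 36 44 44 46 46 46 46 46
Changes between consecutive maximums: 2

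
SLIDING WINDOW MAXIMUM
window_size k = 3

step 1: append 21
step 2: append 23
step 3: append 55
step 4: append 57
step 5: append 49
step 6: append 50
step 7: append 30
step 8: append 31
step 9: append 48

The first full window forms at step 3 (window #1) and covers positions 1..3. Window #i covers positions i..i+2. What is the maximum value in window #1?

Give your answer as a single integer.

step 1: append 21 -> window=[21] (not full yet)
step 2: append 23 -> window=[21, 23] (not full yet)
step 3: append 55 -> window=[21, 23, 55] -> max=55
Window #1 max = 55

Answer: 55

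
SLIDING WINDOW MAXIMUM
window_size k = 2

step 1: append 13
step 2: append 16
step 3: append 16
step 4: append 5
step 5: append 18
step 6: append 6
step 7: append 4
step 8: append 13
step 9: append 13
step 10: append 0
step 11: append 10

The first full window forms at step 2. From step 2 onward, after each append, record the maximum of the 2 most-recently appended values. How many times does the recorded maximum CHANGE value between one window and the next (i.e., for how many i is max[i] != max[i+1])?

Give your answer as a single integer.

Answer: 4

Derivation:
step 1: append 13 -> window=[13] (not full yet)
step 2: append 16 -> window=[13, 16] -> max=16
step 3: append 16 -> window=[16, 16] -> max=16
step 4: append 5 -> window=[16, 5] -> max=16
step 5: append 18 -> window=[5, 18] -> max=18
step 6: append 6 -> window=[18, 6] -> max=18
step 7: append 4 -> window=[6, 4] -> max=6
step 8: append 13 -> window=[4, 13] -> max=13
step 9: append 13 -> window=[13, 13] -> max=13
step 10: append 0 -> window=[13, 0] -> max=13
step 11: append 10 -> window=[0, 10] -> max=10
Recorded maximums: 16 16 16 18 18 6 13 13 13 10
Changes between consecutive maximums: 4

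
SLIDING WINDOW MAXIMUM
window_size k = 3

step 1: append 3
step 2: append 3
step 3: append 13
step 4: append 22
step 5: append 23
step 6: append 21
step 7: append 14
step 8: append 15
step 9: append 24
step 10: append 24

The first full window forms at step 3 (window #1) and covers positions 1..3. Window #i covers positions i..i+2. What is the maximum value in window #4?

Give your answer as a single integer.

Answer: 23

Derivation:
step 1: append 3 -> window=[3] (not full yet)
step 2: append 3 -> window=[3, 3] (not full yet)
step 3: append 13 -> window=[3, 3, 13] -> max=13
step 4: append 22 -> window=[3, 13, 22] -> max=22
step 5: append 23 -> window=[13, 22, 23] -> max=23
step 6: append 21 -> window=[22, 23, 21] -> max=23
Window #4 max = 23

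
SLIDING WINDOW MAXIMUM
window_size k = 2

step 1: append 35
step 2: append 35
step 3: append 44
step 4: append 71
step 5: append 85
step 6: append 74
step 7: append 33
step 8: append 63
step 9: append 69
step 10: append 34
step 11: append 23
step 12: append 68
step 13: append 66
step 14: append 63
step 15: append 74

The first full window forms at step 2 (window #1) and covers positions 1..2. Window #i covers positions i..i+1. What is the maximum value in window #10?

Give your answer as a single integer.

step 1: append 35 -> window=[35] (not full yet)
step 2: append 35 -> window=[35, 35] -> max=35
step 3: append 44 -> window=[35, 44] -> max=44
step 4: append 71 -> window=[44, 71] -> max=71
step 5: append 85 -> window=[71, 85] -> max=85
step 6: append 74 -> window=[85, 74] -> max=85
step 7: append 33 -> window=[74, 33] -> max=74
step 8: append 63 -> window=[33, 63] -> max=63
step 9: append 69 -> window=[63, 69] -> max=69
step 10: append 34 -> window=[69, 34] -> max=69
step 11: append 23 -> window=[34, 23] -> max=34
Window #10 max = 34

Answer: 34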